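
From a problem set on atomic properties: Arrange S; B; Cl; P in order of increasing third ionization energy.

P < S < B < Cl

IE_3 is the cost of taking one more electron from the +2 cation: S²⁺ still has 4 valence electrons; B²⁺ still has 1 valence electron; Cl²⁺ still has 5 valence electrons; P²⁺ still has 3 valence electrons.
All are still removing valence electrons, so compare the +2 ions as you would atoms: IE_3 generally rises across a period (higher Z_eff) and falls down a group (larger shell), subject to the usual subshell exceptions.
Valence configurations: S²⁺ [Ne]3s²3p², B²⁺ [He]2s¹, Cl²⁺ [Ne]3s²3p³, P²⁺ [Ne]3s²3p¹.
The numbers (kJ/mol): S 3357, B 3660, Cl 3822, P 2914.
So the third ionization energies run P < S < B < Cl.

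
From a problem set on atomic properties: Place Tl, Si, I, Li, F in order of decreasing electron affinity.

Adding an electron releases more energy for atoms nearer the top right (short of the noble gases).
Neither a single period nor a single group — weigh both effects.
Li > Tl: the two effects oppose for this pair; the down-group effect wins (60 vs 19 kJ/mol).
Si > Li: the two effects oppose for this pair; the across-period effect wins (134 vs 60 kJ/mol).
I > Si: period and group pull opposite ways; the across-period shift dominates (295 vs 134 kJ/mol).
F > I: they share group 17; the group trend gives F the larger value.
Tabulated electron affinity (kJ/mol): Li 60, F 328, Si 134, I 295, Tl 19.
So from highest to lowest: F > I > Si > Li > Tl.

F > I > Si > Li > Tl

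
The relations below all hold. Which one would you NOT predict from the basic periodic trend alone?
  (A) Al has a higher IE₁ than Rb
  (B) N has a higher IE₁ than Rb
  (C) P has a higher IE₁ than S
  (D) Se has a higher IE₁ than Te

(C)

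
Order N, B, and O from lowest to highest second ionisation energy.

B < N < O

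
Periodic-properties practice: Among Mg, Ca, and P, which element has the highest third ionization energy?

Mg

After 2 electrons have been removed, what remains? Mg²⁺ is the bare [Ne] core; Ca²⁺ is the bare [Ar] core; P²⁺ still has 3 valence electrons.
Pulling an electron out of a noble-gas core costs far more than removing a remaining valence electron, so Ca and Mg sit at the high end of IE_3.
The numbers (kJ/mol): Mg 7733, Ca 4912, P 2914.
So the third ionization energies run P < Ca < Mg.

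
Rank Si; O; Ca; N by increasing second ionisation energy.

Ca < Si < N < O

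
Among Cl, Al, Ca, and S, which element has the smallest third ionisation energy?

Al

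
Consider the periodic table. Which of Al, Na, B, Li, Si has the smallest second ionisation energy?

The second ionization energy removes an electron from the +1 ion. For each element: Al⁺ still has 2 valence electrons; Na⁺ is the bare [Ne] core; B⁺ still has 2 valence electrons; Li⁺ is the bare [He] core; Si⁺ still has 3 valence electrons.
Breaking into a closed-shell core is much more expensive than removing a leftover valence electron — Na and Li have the largest IE_2 here.
Valence configurations: Al⁺ [Ne]3s², B⁺ [He]2s², Si⁺ [Ne]3s²3p¹.
Si⁺ loses a lone 3p electron whereas Al⁺ must break into a filled 3s² pair, so IE_2(Al) > IE_2(Si) even though Si has the higher nuclear charge.
Approximate IE_2 values (kJ/mol): Al 1817, Na 4562, B 2427, Li 7298, Si 1577.
Overall IE_2 order: Si < Al < B < Na < Li.

Si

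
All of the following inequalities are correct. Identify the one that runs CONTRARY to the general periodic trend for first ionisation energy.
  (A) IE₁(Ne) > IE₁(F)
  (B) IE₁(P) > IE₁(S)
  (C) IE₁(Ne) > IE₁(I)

(B)

The general trend: first ionisation energy increases across a period and decreases down a group.
(A) Ne (period 2, group 18) vs F (period 2, group 17): the stated order agrees with the simple trend.
(B) P (period 3, group 15) vs S (period 3, group 16): the stated order contradicts the simple trend.
(C) Ne (period 2, group 18) vs I (period 5, group 17): the stated order agrees with the simple trend.
The exception is (B): S (3p⁴) ionizes more easily than half-filled P (3p³) because the paired 3p electron in S is pushed out by e⁻–e⁻ repulsion.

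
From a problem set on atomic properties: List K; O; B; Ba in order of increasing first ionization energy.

B is in period 2, group 13; O is in period 2, group 16; K is in period 4, group 1; Ba is in period 6, group 2.
Removing the outermost electron gets harder across a period and easier down a group.
Here both period and group differ, so the two effects have to be weighed against each other.
Ba > K: period and group pull opposite ways; the across-period shift dominates (503 vs 419 kJ/mol).
B > Ba: both effects reinforce here, so B is clearly the higher of the two.
O > B: O lies to the right of B in period 2, so the across-period effect alone puts O higher.
For reference (kJ/mol): B 801, O 1314, K 419, Ba 503.
So from lowest to highest: K < Ba < B < O.

K, Ba, B, O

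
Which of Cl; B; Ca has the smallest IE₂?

Ca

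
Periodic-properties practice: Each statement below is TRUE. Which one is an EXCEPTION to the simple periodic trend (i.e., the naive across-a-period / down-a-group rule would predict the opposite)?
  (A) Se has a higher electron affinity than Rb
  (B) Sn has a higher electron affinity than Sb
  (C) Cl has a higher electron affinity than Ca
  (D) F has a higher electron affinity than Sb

(B)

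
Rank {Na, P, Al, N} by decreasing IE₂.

Consider each +1 ion: Na⁺ is the bare [Ne] core; P⁺ still has 4 valence electrons; Al⁺ still has 2 valence electrons; N⁺ still has 4 valence electrons.
Pulling an electron out of a noble-gas core costs far more than removing a remaining valence electron, so Na sits at the high end of IE_2.
Valence configurations: P⁺ [Ne]3s²3p², Al⁺ [Ne]3s², N⁺ [He]2s²2p².
Approximate IE_2 values (kJ/mol): Na 4562, P 1907, Al 1817, N 2856.
So the second ionization energies run Al < P < N < Na.

Na > N > P > Al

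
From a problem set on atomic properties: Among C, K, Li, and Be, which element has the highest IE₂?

Li

Consider each +1 ion: C⁺ still has 3 valence electrons; K⁺ is the bare [Ar] core; Li⁺ is the bare [He] core; Be⁺ still has 1 valence electron.
Core electrons are held far more tightly than valence electrons, so K and Li top the IE_2 order.
Valence configurations: C⁺ [He]2s²2p¹, Be⁺ [He]2s¹.
The numbers (kJ/mol): C 2353, K 3052, Li 7298, Be 1757.
Overall IE_2 order: Be < C < K < Li.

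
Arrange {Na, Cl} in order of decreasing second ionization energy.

Na > Cl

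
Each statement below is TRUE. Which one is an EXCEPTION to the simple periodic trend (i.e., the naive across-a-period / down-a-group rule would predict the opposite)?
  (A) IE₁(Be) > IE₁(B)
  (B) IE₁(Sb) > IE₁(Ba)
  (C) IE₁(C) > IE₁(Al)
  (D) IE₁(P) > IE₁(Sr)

(A)

The general trend: first ionization energy increases across a period and decreases down a group.
(A) Be (period 2, group 2) vs B (period 2, group 13): the stated order contradicts the simple trend.
(B) Sb (period 5, group 15) vs Ba (period 6, group 2): the stated order agrees with the simple trend.
(C) C (period 2, group 14) vs Al (period 3, group 13): the stated order agrees with the simple trend.
(D) P (period 3, group 15) vs Sr (period 5, group 2): the stated order agrees with the simple trend.
The exception is (A): removing B's lone 2p electron is easier than breaking Be's filled 2s².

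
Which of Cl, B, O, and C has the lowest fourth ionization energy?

IE_4 is the cost of taking one more electron from the +3 cation: Cl³⁺ still has 4 valence electrons; B³⁺ is the bare [He] core; O³⁺ still has 3 valence electrons; C³⁺ still has 1 valence electron.
Breaking into a closed-shell core is much more expensive than removing a leftover valence electron — B has the largest IE_4 here.
Valence configurations: Cl³⁺ [Ne]3s²3p², O³⁺ [He]2s²2p¹, C³⁺ [He]2s¹.
The numbers (kJ/mol): Cl 5159, B 25026, O 7469, C 6223.
Putting it together, IE_4: Cl < C < O < B.

Cl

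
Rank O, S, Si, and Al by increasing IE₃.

Al, Si, S, O

The third ionization energy removes an electron from the +2 ion. For each element: O²⁺ still has 4 valence electrons; S²⁺ still has 4 valence electrons; Si²⁺ still has 2 valence electrons; Al²⁺ still has 1 valence electron.
All are still removing valence electrons, so compare the +2 ions as you would atoms: IE_3 generally rises across a period (higher Z_eff) and falls down a group (larger shell), subject to the usual subshell exceptions.
Valence configurations: O²⁺ [He]2s²2p², S²⁺ [Ne]3s²3p², Si²⁺ [Ne]3s², Al²⁺ [Ne]3s¹.
Approximate IE_3 values (kJ/mol): O 5300, S 3357, Si 3232, Al 2745.
Putting it together, IE_3: Al < Si < S < O.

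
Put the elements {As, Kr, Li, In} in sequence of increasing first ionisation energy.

Li < In < As < Kr

Li is in period 2, group 1; As is in period 4, group 15; Kr is in period 4, group 18; In is in period 5, group 13.
First ionization energy rises across a period (greater Z_eff holds electrons more tightly) and falls down a group (valence electrons are farther from the nucleus).
These span different periods and groups, so the two trends combine.
In > Li: the two effects oppose for this pair; the across-period effect wins (558 vs 520 kJ/mol).
As > In: both effects reinforce here, so As is clearly the higher of the two.
Kr > As: Kr lies to the right of As in period 4, so the across-period effect alone puts Kr higher.
Approximate values (kJ/mol): Li 520, As 947, Kr 1351, In 558.
So from lowest to highest: Li < In < As < Kr.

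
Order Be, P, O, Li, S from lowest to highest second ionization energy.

Be < P < S < O < Li

IE_2 is the cost of taking one more electron from the +1 cation: Be⁺ still has 1 valence electron; P⁺ still has 4 valence electrons; O⁺ still has 5 valence electrons; Li⁺ is the bare [He] core; S⁺ still has 5 valence electrons.
Core electrons are held far more tightly than valence electrons, so Li tops the IE_2 order.
Valence configurations: Be⁺ [He]2s¹, P⁺ [Ne]3s²3p², O⁺ [He]2s²2p³, S⁺ [Ne]3s²3p³.
The numbers (kJ/mol): Be 1757, P 1907, O 3388, Li 7298, S 2252.
Overall IE_2 order: Be < P < S < O < Li.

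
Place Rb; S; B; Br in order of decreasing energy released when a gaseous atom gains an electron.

Br > S > Rb > B

Electron affinity generally becomes more exothermic across a period toward the halogens and less exothermic down a group.
Here both period and group differ, so the two effects have to be weighed against each other.
Rb > B: this pair runs against the simple trend — see the exception note.
S > Rb: relative to Rb, both the across-period and down-group shifts push S's electron affinity up.
Br > S: period and group pull opposite ways; the across-period shift dominates (325 vs 200 kJ/mol).
Note the exception: Rb has a higher electron affinity than B, contrary to the simple trend — B's ns²np¹ configuration gives only a small electron affinity — the sparsely filled np subshell binds an added electron weakly.
For reference (kJ/mol): B 27, S 200, Br 325, Rb 47.
So from highest to lowest: Br > S > Rb > B.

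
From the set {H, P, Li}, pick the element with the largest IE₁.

H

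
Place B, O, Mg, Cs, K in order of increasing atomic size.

B is in period 2, group 13; O is in period 2, group 16; Mg is in period 3, group 2; K is in period 4, group 1; Cs is in period 6, group 1.
Atomic radius shrinks across a period as nuclear charge pulls the same shell inward, and grows down a group as new shells are added.
Neither a single period nor a single group — weigh both effects.
B > O: both are in period 2; the period trend gives B the larger value.
Mg > B: relative to B, both the across-period and down-group shifts push Mg's atomic radius up.
K > Mg: both effects reinforce here, so K is clearly the larger of the two.
Cs > K: they share group 1; the group trend gives Cs the larger value.
Tabulated atomic radius (pm): B 85, O 63, Mg 139, K 196, Cs 232.
So from smallest to largest: O < B < Mg < K < Cs.

O, B, Mg, K, Cs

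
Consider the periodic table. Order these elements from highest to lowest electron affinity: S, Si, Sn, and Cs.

Si is in period 3, group 14; S is in period 3, group 16; Sn is in period 5, group 14; Cs is in period 6, group 1.
Electron affinity generally becomes more exothermic across a period toward the halogens and less exothermic down a group.
Here both period and group differ, so the two effects have to be weighed against each other.
Sn > Cs: relative to Cs, both the across-period and down-group shifts push Sn's electron affinity up.
Si > Sn: Si sits above Sn in group 14, so the down-group effect alone puts Si higher.
S > Si: both are in period 3; the period trend gives S the larger value.
Approximate values (kJ/mol): Si 134, S 200, Sn 107, Cs 46.
So from highest to lowest: S > Si > Sn > Cs.

S > Si > Sn > Cs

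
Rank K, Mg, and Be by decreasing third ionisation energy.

The third ionization energy removes an electron from the +2 ion. For each element: K²⁺ is already 1 electron into the core; Mg²⁺ is the bare [Ne] core; Be²⁺ is the bare [He] core.
All of these are removing an electron from a noble-gas core or deeper; the smaller core (lower principal quantum number) is held far more tightly, and within a period the higher nuclear charge binds the same core more tightly.
The numbers (kJ/mol): K 4420, Mg 7733, Be 14849.
Putting it together, IE_3: K < Mg < Be.

Be > Mg > K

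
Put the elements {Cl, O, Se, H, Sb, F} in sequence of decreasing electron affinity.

Cl > F > Se > O > Sb > H

Electron affinity generally becomes more exothermic across a period toward the halogens and less exothermic down a group.
Here both period and group differ, so the two effects have to be weighed against each other.
Sb > H: the two effects oppose for this pair; the across-period effect wins (103 vs 73 kJ/mol).
O > Sb: relative to Sb, both the across-period and down-group shifts push O's electron affinity up.
Se > O: this pair runs against the simple trend — see the exception note.
F > Se: both effects reinforce here, so F is clearly the higher of the two.
Cl > F: this pair runs against the simple trend — see the exception note.
Note the exception: Se has a higher electron affinity than O, contrary to the simple trend — O's compact 2p subshell gives strong electron–electron repulsion on the added electron.
Note the exception: Cl has a higher electron affinity than F, contrary to the simple trend — F's small 2p subshell makes the incoming electron feel strong e⁻–e⁻ repulsion, so Cl actually releases more energy on gaining an electron.
Approximate values (kJ/mol): H 73, O 141, F 328, Cl 349, Se 195, Sb 103.
So from highest to lowest: Cl > F > Se > O > Sb > H.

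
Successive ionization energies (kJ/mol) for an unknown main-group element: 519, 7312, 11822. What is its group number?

Look for the largest jump between consecutive ionization energies: IE2/IE1 ≈ 14.1, far larger than any earlier ratio.
That jump marks the point where a core electron is being removed. So the atom has 1 valence electron.
A main-group element with 1 valence electron is in group 1.

Group 1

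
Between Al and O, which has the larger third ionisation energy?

O

The third ionization energy removes an electron from the +2 ion. For each element: Al²⁺ still has 1 valence electron; O²⁺ still has 4 valence electrons.
All are still removing valence electrons, so compare the +2 ions as you would atoms: IE_3 generally rises across a period (higher Z_eff) and falls down a group (larger shell), subject to the usual subshell exceptions.
Valence configurations: Al²⁺ [Ne]3s¹, O²⁺ [He]2s²2p².
Approximate IE_3 values (kJ/mol): Al 2745, O 5300.
Overall IE_3 order: Al < O.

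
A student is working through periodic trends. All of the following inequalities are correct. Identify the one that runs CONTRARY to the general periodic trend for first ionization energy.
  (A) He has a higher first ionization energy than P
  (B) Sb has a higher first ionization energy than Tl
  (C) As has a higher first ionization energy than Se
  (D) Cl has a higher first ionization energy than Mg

(C)

The general trend: first ionization energy increases across a period and decreases down a group.
(A) He (period 1, group 18) vs P (period 3, group 15): the stated order agrees with the simple trend.
(B) Sb (period 5, group 15) vs Tl (period 6, group 13): the stated order agrees with the simple trend.
(C) As (period 4, group 15) vs Se (period 4, group 16): the stated order contradicts the simple trend.
(D) Cl (period 3, group 17) vs Mg (period 3, group 2): the stated order agrees with the simple trend.
The exception is (C): Se (4p⁴) ionizes more easily than half-filled As (4p³).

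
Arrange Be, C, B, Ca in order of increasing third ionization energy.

Consider each +2 ion: Be²⁺ is the bare [He] core; C²⁺ still has 2 valence electrons; B²⁺ still has 1 valence electron; Ca²⁺ is the bare [Ar] core.
Pulling an electron out of a noble-gas core costs far more than removing a remaining valence electron, so Ca and Be sit at the high end of IE_3.
Valence configurations: C²⁺ [He]2s², B²⁺ [He]2s¹.
Approximate IE_3 values (kJ/mol): Be 14849, C 4620, B 3660, Ca 4912.
Putting it together, IE_3: B < C < Ca < Be.

B < C < Ca < Be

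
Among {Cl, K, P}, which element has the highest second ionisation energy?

After 1 electron has been removed, what remains? Cl⁺ still has 6 valence electrons; K⁺ is the bare [Ar] core; P⁺ still has 4 valence electrons.
Pulling an electron out of a noble-gas core costs far more than removing a remaining valence electron, so K sits at the high end of IE_2.
Valence configurations: Cl⁺ [Ne]3s²3p⁴, P⁺ [Ne]3s²3p².
Tabulated IE_2 (kJ/mol): Cl 2298, K 3052, P 1907.
Putting it together, IE_2: P < Cl < K.

K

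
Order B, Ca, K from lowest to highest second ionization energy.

Ca < B < K

Consider each +1 ion: B⁺ still has 2 valence electrons; Ca⁺ still has 1 valence electron; K⁺ is the bare [Ar] core.
Core electrons are held far more tightly than valence electrons, so K tops the IE_2 order.
Valence configurations: B⁺ [He]2s², Ca⁺ [Ar]4s¹.
Tabulated IE_2 (kJ/mol): B 2427, Ca 1145, K 3052.
Hence IE_2: Ca < B < K.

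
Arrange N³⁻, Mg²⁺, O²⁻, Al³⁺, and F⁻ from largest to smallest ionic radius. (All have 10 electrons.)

N³⁻ > O²⁻ > F⁻ > Mg²⁺ > Al³⁺

All of these have 10 electrons, so size is governed by nuclear charge alone: the more protons, the stronger the pull on the same electron cloud, and the smaller the ion.
Nuclear charges: Al³⁺ (Z=13), Mg²⁺ (Z=12), F⁻ (Z=9), O²⁻ (Z=8), N³⁻ (Z=7).
Largest to smallest: N³⁻ > O²⁻ > F⁻ > Mg²⁺ > Al³⁺.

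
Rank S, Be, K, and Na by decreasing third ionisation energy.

Be, Na, K, S

The third ionization energy removes an electron from the +2 ion. For each element: S²⁺ still has 4 valence electrons; Be²⁺ is the bare [He] core; K²⁺ is already 1 electron into the core; Na²⁺ is already 1 electron into the core.
Pulling an electron out of a noble-gas core costs far more than removing a remaining valence electron, so K, Na and Be sit at the high end of IE_3.
The numbers (kJ/mol): S 3357, Be 14849, K 4420, Na 6910.
So the third ionization energies run S < K < Na < Be.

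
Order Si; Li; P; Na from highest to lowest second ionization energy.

Li, Na, P, Si

After 1 electron has been removed, what remains? Si⁺ still has 3 valence electrons; Li⁺ is the bare [He] core; P⁺ still has 4 valence electrons; Na⁺ is the bare [Ne] core.
Core electrons are held far more tightly than valence electrons, so Na and Li top the IE_2 order.
Valence configurations: Si⁺ [Ne]3s²3p¹, P⁺ [Ne]3s²3p².
Tabulated IE_2 (kJ/mol): Si 1577, Li 7298, P 1907, Na 4562.
Overall IE_2 order: Si < P < Na < Li.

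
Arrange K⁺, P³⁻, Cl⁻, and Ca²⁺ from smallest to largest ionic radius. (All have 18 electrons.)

All of these have 18 electrons, so size is governed by nuclear charge alone: the more protons, the stronger the pull on the same electron cloud, and the smaller the ion.
Nuclear charges: Ca²⁺ (Z=20), K⁺ (Z=19), Cl⁻ (Z=17), P³⁻ (Z=15).
Smallest to largest: Ca²⁺ < K⁺ < Cl⁻ < P³⁻.

Ca²⁺ < K⁺ < Cl⁻ < P³⁻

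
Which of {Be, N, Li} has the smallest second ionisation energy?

Be

IE_2 is the cost of taking one more electron from the +1 cation: Be⁺ still has 1 valence electron; N⁺ still has 4 valence electrons; Li⁺ is the bare [He] core.
Core electrons are held far more tightly than valence electrons, so Li tops the IE_2 order.
Valence configurations: Be⁺ [He]2s¹, N⁺ [He]2s²2p².
Tabulated IE_2 (kJ/mol): Be 1757, N 2856, Li 7298.
So the second ionization energies run Be < N < Li.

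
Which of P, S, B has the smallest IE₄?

S

IE_4 is the cost of taking one more electron from the +3 cation: P³⁺ still has 2 valence electrons; S³⁺ still has 3 valence electrons; B³⁺ is the bare [He] core.
Breaking into a closed-shell core is much more expensive than removing a leftover valence electron — B has the largest IE_4 here.
Valence configurations: P³⁺ [Ne]3s², S³⁺ [Ne]3s²3p¹.
S³⁺ loses a lone 3p electron whereas P³⁺ must break into a filled 3s² pair, so IE_4(P) > IE_4(S) even though S has the higher nuclear charge.
The numbers (kJ/mol): P 4964, S 4556, B 25026.
Overall IE_4 order: S < P < B.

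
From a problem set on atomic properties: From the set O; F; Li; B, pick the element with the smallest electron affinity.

B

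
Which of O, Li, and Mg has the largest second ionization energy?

Li

The second ionization energy removes an electron from the +1 ion. For each element: O⁺ still has 5 valence electrons; Li⁺ is the bare [He] core; Mg⁺ still has 1 valence electron.
Breaking into a closed-shell core is much more expensive than removing a leftover valence electron — Li has the largest IE_2 here.
Valence configurations: O⁺ [He]2s²2p³, Mg⁺ [Ne]3s¹.
The numbers (kJ/mol): O 3388, Li 7298, Mg 1451.
Hence IE_2: Mg < O < Li.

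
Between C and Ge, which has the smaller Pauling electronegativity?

C is in period 2, group 14; Ge is in period 4, group 14.
EN rises left→right (higher Z_eff, smaller atoms) and falls top→bottom (larger, more shielded atoms).
All are in group 14, so electronegativity increases up the group.
So Ge has the smaller Pauling electronegativity (Ge < C).

Ge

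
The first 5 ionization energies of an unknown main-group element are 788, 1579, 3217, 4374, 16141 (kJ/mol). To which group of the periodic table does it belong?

Look for the largest jump between consecutive ionization energies: IE5/IE4 ≈ 3.7, far larger than any earlier ratio.
That jump marks the point where a core electron is being removed. So the atom has 4 valence electrons.
A main-group element with 4 valence electrons is in group 14.

Group 14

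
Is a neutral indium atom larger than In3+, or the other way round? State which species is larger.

In

Forming In3+ removes 3 electrons from In. Fewer electrons for the same nuclear charge means less shielding and a higher Z_eff on the remaining electrons, and for main-group metals the entire outer shell is lost.
A cation is smaller than its parent atom: In3+ < In.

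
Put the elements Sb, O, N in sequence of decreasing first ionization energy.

N is in period 2, group 15; O is in period 2, group 16; Sb is in period 5, group 15.
Removing the outermost electron gets harder across a period and easier down a group.
Here both period and group differ, so the two effects have to be weighed against each other.
O > Sb: relative to Sb, both the across-period and down-group shifts push O's first ionization energy up.
N > O: this pair runs against the simple trend — see the exception note.
Note the exception: N has a higher first ionization energy than O, contrary to the simple trend — pairing an electron in O's 2p⁴ costs repulsion energy, so O ionizes more easily than half-filled N (2p³).
Tabulated first ionization energy (kJ/mol): N 1402, O 1314, Sb 831.
So from highest to lowest: N > O > Sb.

N > O > Sb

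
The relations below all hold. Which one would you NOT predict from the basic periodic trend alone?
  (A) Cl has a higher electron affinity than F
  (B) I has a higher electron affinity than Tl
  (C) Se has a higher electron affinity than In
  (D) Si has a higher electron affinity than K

(A)

The general trend: electron affinity increases across a period and decreases down a group.
(A) Cl (period 3, group 17) vs F (period 2, group 17): the stated order contradicts the simple trend.
(B) I (period 5, group 17) vs Tl (period 6, group 13): the stated order agrees with the simple trend.
(C) Se (period 4, group 16) vs In (period 5, group 13): the stated order agrees with the simple trend.
(D) Si (period 3, group 14) vs K (period 4, group 1): the stated order agrees with the simple trend.
The exception is (A): F's small 2p subshell makes the incoming electron feel strong e⁻–e⁻ repulsion, so Cl actually releases more energy on gaining an electron.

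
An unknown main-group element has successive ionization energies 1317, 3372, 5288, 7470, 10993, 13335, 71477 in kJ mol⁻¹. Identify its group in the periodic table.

Group 16

Look for the largest jump between consecutive ionization energies: IE7/IE6 ≈ 5.4, far larger than any earlier ratio.
That jump marks the point where a core electron is being removed. So the atom has 6 valence electrons.
A main-group element with 6 valence electrons is in group 16.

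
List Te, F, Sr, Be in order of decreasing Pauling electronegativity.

Be is in period 2, group 2; F is in period 2, group 17; Sr is in period 5, group 2; Te is in period 5, group 16.
Atoms toward the upper right of the periodic table pull bonding electrons most strongly.
These span different periods and groups, so the two trends combine.
Be > Sr: they share group 2; the group trend gives Be the larger value.
Te > Be: period and group pull opposite ways; the across-period shift dominates (2.10 vs 1.57).
F > Te: both effects reinforce here, so F is clearly the higher of the two.
Approximate values (Pauling): Be 1.57, F 3.98, Sr 0.95, Te 2.10.
So from highest to lowest: F > Te > Be > Sr.

F > Te > Be > Sr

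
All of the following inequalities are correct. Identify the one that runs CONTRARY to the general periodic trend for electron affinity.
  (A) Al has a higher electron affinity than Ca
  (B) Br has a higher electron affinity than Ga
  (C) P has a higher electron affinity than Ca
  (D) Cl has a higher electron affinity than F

The general trend: electron affinity increases across a period and decreases down a group.
(A) Al (period 3, group 13) vs Ca (period 4, group 2): the stated order agrees with the simple trend.
(B) Br (period 4, group 17) vs Ga (period 4, group 13): the stated order agrees with the simple trend.
(C) P (period 3, group 15) vs Ca (period 4, group 2): the stated order agrees with the simple trend.
(D) Cl (period 3, group 17) vs F (period 2, group 17): the stated order contradicts the simple trend.
The exception is (D): F's small 2p subshell makes the incoming electron feel strong e⁻–e⁻ repulsion, so Cl actually releases more energy on gaining an electron.

(D)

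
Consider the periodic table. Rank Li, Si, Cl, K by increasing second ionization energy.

Si < Cl < K < Li

IE_2 is the cost of taking one more electron from the +1 cation: Li⁺ is the bare [He] core; Si⁺ still has 3 valence electrons; Cl⁺ still has 6 valence electrons; K⁺ is the bare [Ar] core.
Core electrons are held far more tightly than valence electrons, so K and Li top the IE_2 order.
Valence configurations: Si⁺ [Ne]3s²3p¹, Cl⁺ [Ne]3s²3p⁴.
Tabulated IE_2 (kJ/mol): Li 7298, Si 1577, Cl 2298, K 3052.
Overall IE_2 order: Si < Cl < K < Li.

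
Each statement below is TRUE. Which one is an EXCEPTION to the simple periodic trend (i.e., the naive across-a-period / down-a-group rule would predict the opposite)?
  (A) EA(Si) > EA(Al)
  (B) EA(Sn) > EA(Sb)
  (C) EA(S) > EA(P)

(B)

The general trend: electron affinity increases across a period and decreases down a group.
(A) Si (period 3, group 14) vs Al (period 3, group 13): the stated order agrees with the simple trend.
(B) Sn (period 5, group 14) vs Sb (period 5, group 15): the stated order contradicts the simple trend.
(C) S (period 3, group 16) vs P (period 3, group 15): the stated order agrees with the simple trend.
The exception is (B): adding an electron to Sb's half-filled 5p³ is unfavourable, so Sn has the more exothermic EA.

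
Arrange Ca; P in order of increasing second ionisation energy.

The second ionization energy removes an electron from the +1 ion. For each element: Ca⁺ still has 1 valence electron; P⁺ still has 4 valence electrons.
All are still removing valence electrons, so compare the +1 ions as you would atoms: IE_2 generally rises across a period (higher Z_eff) and falls down a group (larger shell), subject to the usual subshell exceptions.
Valence configurations: Ca⁺ [Ar]4s¹, P⁺ [Ne]3s²3p².
Approximate IE_2 values (kJ/mol): Ca 1145, P 1907.
So the second ionization energies run Ca < P.

Ca < P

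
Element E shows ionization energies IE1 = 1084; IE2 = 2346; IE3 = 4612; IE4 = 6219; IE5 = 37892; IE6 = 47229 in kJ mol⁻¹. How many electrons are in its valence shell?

4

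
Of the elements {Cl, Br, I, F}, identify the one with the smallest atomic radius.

F is in period 2, group 17; Cl is in period 3, group 17; Br is in period 4, group 17; I is in period 5, group 17.
Atomic radius shrinks across a period as nuclear charge pulls the same shell inward, and grows down a group as new shells are added.
All are in group 17, so atomic radius increases down the group.
The smallest atomic radius among these belongs to F.

F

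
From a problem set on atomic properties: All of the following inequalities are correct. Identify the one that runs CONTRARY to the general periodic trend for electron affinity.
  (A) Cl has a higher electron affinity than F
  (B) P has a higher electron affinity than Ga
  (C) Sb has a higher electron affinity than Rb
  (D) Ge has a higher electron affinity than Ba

(A)

The general trend: electron affinity increases across a period and decreases down a group.
(A) Cl (period 3, group 17) vs F (period 2, group 17): the stated order contradicts the simple trend.
(B) P (period 3, group 15) vs Ga (period 4, group 13): the stated order agrees with the simple trend.
(C) Sb (period 5, group 15) vs Rb (period 5, group 1): the stated order agrees with the simple trend.
(D) Ge (period 4, group 14) vs Ba (period 6, group 2): the stated order agrees with the simple trend.
The exception is (A): F's small 2p subshell makes the incoming electron feel strong e⁻–e⁻ repulsion, so Cl actually releases more energy on gaining an electron.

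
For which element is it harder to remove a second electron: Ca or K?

K

After 1 electron has been removed, what remains? Ca⁺ still has 1 valence electron; K⁺ is the bare [Ar] core.
Pulling an electron out of a noble-gas core costs far more than removing a remaining valence electron, so K sits at the high end of IE_2.
Tabulated IE_2 (kJ/mol): Ca 1145, K 3052.
Hence IE_2: Ca < K.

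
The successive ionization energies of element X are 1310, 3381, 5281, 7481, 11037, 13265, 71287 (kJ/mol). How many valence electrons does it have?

Look for the largest jump between consecutive ionization energies: IE7/IE6 ≈ 5.4, far larger than any earlier ratio.
That jump marks the point where a core electron is being removed. So the atom has 6 valence electrons.

6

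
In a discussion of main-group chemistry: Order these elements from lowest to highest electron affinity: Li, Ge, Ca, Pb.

Ca < Pb < Li < Ge

Atoms with high Z_eff and room in the valence shell (especially the halogens) have the most exothermic electron affinities.
Here both period and group differ, so the two effects have to be weighed against each other.
Pb > Ca: the two effects oppose for this pair; the across-period effect wins (35 vs 2 kJ/mol).
Li > Pb: period and group pull opposite ways; the down-group shift dominates (60 vs 35 kJ/mol).
Ge > Li: period and group pull opposite ways; the across-period shift dominates (119 vs 60 kJ/mol).
Tabulated electron affinity (kJ/mol): Li 60, Ca 2, Ge 119, Pb 35.
So from lowest to highest: Ca < Pb < Li < Ge.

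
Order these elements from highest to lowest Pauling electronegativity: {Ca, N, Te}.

N, Te, Ca

N is in period 2, group 15; Ca is in period 4, group 2; Te is in period 5, group 16.
EN rises left→right (higher Z_eff, smaller atoms) and falls top→bottom (larger, more shielded atoms).
These span different periods and groups, so the two trends combine.
Te > Ca: the two effects oppose for this pair; the across-period effect wins (2.10 vs 1.00).
N > Te: the two effects oppose for this pair; the down-group effect wins (3.04 vs 2.10).
For reference (Pauling): N 3.04, Ca 1.00, Te 2.10.
So from highest to lowest: N > Te > Ca.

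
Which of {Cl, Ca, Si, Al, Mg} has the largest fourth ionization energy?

Al

The fourth ionization energy removes an electron from the +3 ion. For each element: Cl³⁺ still has 4 valence electrons; Ca³⁺ is already 1 electron into the core; Si³⁺ still has 1 valence electron; Al³⁺ is the bare [Ne] core; Mg³⁺ is already 1 electron into the core.
Core electrons are held far more tightly than valence electrons, so Ca, Mg and Al top the IE_4 order.
Valence configurations: Cl³⁺ [Ne]3s²3p², Si³⁺ [Ne]3s¹.
Approximate IE_4 values (kJ/mol): Cl 5159, Ca 6491, Si 4356, Al 11577, Mg 10543.
Putting it together, IE_4: Si < Cl < Ca < Mg < Al.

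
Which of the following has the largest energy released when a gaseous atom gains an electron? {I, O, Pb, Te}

O is in period 2, group 16; Te is in period 5, group 16; I is in period 5, group 17; Pb is in period 6, group 14.
EA tends to increase across a period and decrease down a group, though the pattern is less regular than for IE or radius.
Here both period and group differ, so the two effects have to be weighed against each other.
O > Pb: relative to Pb, both the across-period and down-group shifts push O's electron affinity up.
Te > O: this pair runs against the simple trend — see the exception note.
I > Te: both are in period 5; the period trend gives I the larger value.
Note the exception: Te has a higher electron affinity than O, contrary to the simple trend — O's compact 2p subshell gives strong electron–electron repulsion on the added electron.
Tabulated electron affinity (kJ/mol): O 141, Te 190, I 295, Pb 35.
The largest energy released when a gaseous atom gains an electron among these belongs to I.

I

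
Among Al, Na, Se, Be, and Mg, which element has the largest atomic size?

Na

Be is in period 2, group 2; Na is in period 3, group 1; Mg is in period 3, group 2; Al is in period 3, group 13; Se is in period 4, group 16.
Atomic radius shrinks across a period as nuclear charge pulls the same shell inward, and grows down a group as new shells are added.
Neither a single period nor a single group — weigh both effects.
Se > Be: the two effects oppose for this pair; the down-group effect wins (116 vs 102 pm).
Al > Se: period and group pull opposite ways; the across-period shift dominates (126 vs 116 pm).
Mg > Al: Mg lies to the left of Al in period 3, so the across-period effect alone puts Mg larger.
Na > Mg: Na lies to the left of Mg in period 3, so the across-period effect alone puts Na larger.
Approximate values (pm): Be 102, Na 155, Mg 139, Al 126, Se 116.
The largest atomic size among these belongs to Na.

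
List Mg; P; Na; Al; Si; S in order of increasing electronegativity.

Na < Mg < Al < Si < P < S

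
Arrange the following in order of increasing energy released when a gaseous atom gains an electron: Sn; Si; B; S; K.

B is in period 2, group 13; Si is in period 3, group 14; S is in period 3, group 16; K is in period 4, group 1; Sn is in period 5, group 14.
Atoms with high Z_eff and room in the valence shell (especially the halogens) have the most exothermic electron affinities.
Neither a single period nor a single group — weigh both effects.
K > B: this pair runs against the simple trend — see the exception note.
Sn > K: period and group pull opposite ways; the across-period shift dominates (107 vs 48 kJ/mol).
Si > Sn: they share group 14; the group trend gives Si the larger value.
S > Si: both are in period 3; the period trend gives S the larger value.
Note the exception: K has a higher electron affinity than B, contrary to the simple trend — B's ns²np¹ configuration gives only a small electron affinity — the sparsely filled np subshell binds an added electron weakly.
For reference (kJ/mol): B 27, Si 134, S 200, K 48, Sn 107.
So from lowest to highest: B < K < Sn < Si < S.

B < K < Sn < Si < S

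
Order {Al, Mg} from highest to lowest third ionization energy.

Mg, Al

The third ionization energy removes an electron from the +2 ion. For each element: Al²⁺ still has 1 valence electron; Mg²⁺ is the bare [Ne] core.
Breaking into a closed-shell core is much more expensive than removing a leftover valence electron — Mg has the largest IE_3 here.
The numbers (kJ/mol): Al 2745, Mg 7733.
So the third ionization energies run Al < Mg.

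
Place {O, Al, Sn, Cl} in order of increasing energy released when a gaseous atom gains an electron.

Electron affinity generally becomes more exothermic across a period toward the halogens and less exothermic down a group.
Neither a single period nor a single group — weigh both effects.
Sn > Al: period and group pull opposite ways; the across-period shift dominates (107 vs 42 kJ/mol).
O > Sn: relative to Sn, both the across-period and down-group shifts push O's electron affinity up.
Cl > O: period and group pull opposite ways; the across-period shift dominates (349 vs 141 kJ/mol).
Approximate values (kJ/mol): O 141, Al 42, Cl 349, Sn 107.
So from lowest to highest: Al < Sn < O < Cl.

Al, Sn, O, Cl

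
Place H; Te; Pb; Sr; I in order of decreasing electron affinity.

I > Te > H > Pb > Sr

H is in period 1, group 1; Sr is in period 5, group 2; Te is in period 5, group 16; I is in period 5, group 17; Pb is in period 6, group 14.
Atoms with high Z_eff and room in the valence shell (especially the halogens) have the most exothermic electron affinities.
Neither a single period nor a single group — weigh both effects.
Pb > Sr: period and group pull opposite ways; the across-period shift dominates (35 vs 5 kJ/mol).
H > Pb: the two effects oppose for this pair; the down-group effect wins (73 vs 35 kJ/mol).
Te > H: period and group pull opposite ways; the across-period shift dominates (190 vs 73 kJ/mol).
I > Te: I lies to the right of Te in period 5, so the across-period effect alone puts I higher.
Approximate values (kJ/mol): H 73, Sr 5, Te 190, I 295, Pb 35.
So from highest to lowest: I > Te > H > Pb > Sr.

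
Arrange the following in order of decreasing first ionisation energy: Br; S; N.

N is in period 2, group 15; S is in period 3, group 16; Br is in period 4, group 17.
Removing the outermost electron gets harder across a period and easier down a group.
These sit on a diagonal, where the across-period and down-group effects partly cancel.
Br > S: the two effects oppose for this pair; the across-period effect wins (1140 vs 1000 kJ/mol).
N > Br: period and group pull opposite ways; the down-group shift dominates (1402 vs 1140 kJ/mol).
For reference (kJ/mol): N 1402, S 1000, Br 1140.
So from highest to lowest: N > Br > S.

N > Br > S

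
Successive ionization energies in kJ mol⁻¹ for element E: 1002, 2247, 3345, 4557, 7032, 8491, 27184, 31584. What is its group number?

Group 16

Look for the largest jump between consecutive ionization energies: IE7/IE6 ≈ 3.2, far larger than any earlier ratio.
That jump marks the point where a core electron is being removed. So the atom has 6 valence electrons.
A main-group element with 6 valence electrons is in group 16.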